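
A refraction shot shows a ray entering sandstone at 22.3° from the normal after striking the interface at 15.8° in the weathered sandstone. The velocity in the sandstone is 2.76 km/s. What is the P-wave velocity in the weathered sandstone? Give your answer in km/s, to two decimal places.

1.98 km/s

Snell's law: sin 15.8°/V₁ = sin 22.3°/V₂.
V₁ = V₂·sin 15.8°/sin 22.3° = 2.76 × 0.7176 = 1.98 km/s.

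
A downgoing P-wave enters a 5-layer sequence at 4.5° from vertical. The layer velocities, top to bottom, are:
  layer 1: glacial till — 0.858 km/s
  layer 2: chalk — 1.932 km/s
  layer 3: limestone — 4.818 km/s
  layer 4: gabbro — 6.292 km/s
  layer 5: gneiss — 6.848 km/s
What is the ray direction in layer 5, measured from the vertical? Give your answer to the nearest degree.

39°

Ray parameter p = sin 4.5° / 0.858 = 9.1444e-02 s/km.
sin θ_5 = p·V_5 = 9.1444e-02 × 6.848 = 0.6262.
θ_5 = arcsin 0.6262 = 38.77°.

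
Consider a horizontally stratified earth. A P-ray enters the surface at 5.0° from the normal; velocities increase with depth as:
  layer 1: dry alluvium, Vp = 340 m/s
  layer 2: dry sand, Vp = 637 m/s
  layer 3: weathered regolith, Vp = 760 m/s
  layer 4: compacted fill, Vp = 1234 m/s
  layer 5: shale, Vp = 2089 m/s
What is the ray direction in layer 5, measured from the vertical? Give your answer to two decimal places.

32.38°

Snell's law across each interface conserves sin θ / V, so sin θ_5 = V_5·sin θ₁/V₁.
sin θ_5 = 2089 × sin 5.0° / 340 = 0.5355.
θ_5 = 32.38° from the vertical.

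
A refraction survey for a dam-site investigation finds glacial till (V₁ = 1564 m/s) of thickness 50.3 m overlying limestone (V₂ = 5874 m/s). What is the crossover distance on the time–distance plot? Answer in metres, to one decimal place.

132.2 m

θ_c = arcsin(1564/5874) = 15.44°, so cos θ_c = 0.9639 and tᵢ = 2h cos θ_c/V₁ = 0.0620 s.
At crossover x/V₁ = x/V₂ + tᵢ ⇒ x = tᵢ/(1/V₁ − 1/V₂) = 0.06200/(6.3939e-04 − 1.7024e-04) = 132.16 m.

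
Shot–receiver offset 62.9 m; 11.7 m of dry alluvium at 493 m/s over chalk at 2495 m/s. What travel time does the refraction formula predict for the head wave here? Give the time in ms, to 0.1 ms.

71.7 ms

θ_c = arcsin(V₁/V₂) = arcsin(493/2495) = 11.40°, cos θ_c = 0.9803.
Intercept time tᵢ = 2h cos θ_c / V₁ = 2·11.7·0.9803/493 = 0.04653 s.
t = x/V₂ + tᵢ = 62.9/2495 + 0.04653 = 0.07174 s.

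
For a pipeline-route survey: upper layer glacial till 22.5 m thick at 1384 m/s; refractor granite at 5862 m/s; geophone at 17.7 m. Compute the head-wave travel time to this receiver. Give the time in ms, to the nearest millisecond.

θ_c = arcsin(V₁/V₂) = arcsin(1384/5862) = 13.66°, cos θ_c = 0.9717.
Intercept time tᵢ = 2h cos θ_c / V₁ = 2·22.5·0.9717/1384 = 0.03160 s.
t = x/V₂ + tᵢ = 17.7/5862 + 0.03160 = 0.03461 s.

35 ms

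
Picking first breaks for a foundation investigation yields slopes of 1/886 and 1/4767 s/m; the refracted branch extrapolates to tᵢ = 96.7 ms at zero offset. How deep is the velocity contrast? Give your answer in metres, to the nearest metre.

θ_c = arcsin(886/4767) = 10.71°; cos θ_c = 0.9826.
tᵢ = 2h cos θ_c/V₁ ⇒ h = tᵢ·V₁/(2 cos θ_c) = 0.0967·886/(2·0.9826) = 43.60 m.

44 m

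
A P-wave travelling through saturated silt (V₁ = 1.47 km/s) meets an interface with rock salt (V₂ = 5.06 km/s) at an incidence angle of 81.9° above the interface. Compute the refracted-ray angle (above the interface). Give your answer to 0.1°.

61.0°

Angle from the normal: 90° − 81.9° = 8.1°.
sin θ₁/V₁ = sin θ₂/V₂ ⇒ sin θ₂ = 5.06·sin 8.1°/1.47 = 5.06·0.1409/1.47 = 0.4850.
θ₂ = sin⁻¹(0.4850) = 29.01° (from vertical).
From the interface: 90° − 29.01° = 60.99°.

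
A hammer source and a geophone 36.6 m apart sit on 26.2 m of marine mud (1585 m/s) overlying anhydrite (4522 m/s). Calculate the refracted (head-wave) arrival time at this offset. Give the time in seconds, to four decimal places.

0.0391 s

t = x/V₂ + 2h·√(V₂²−V₁²)/(V₁V₂).
√(V₂²−V₁²) = √(4522²−1585²) = 4235.1 m/s; delay term = 2·26.2·4235.1/(1585·4522) = 0.03096 s.
t = 36.6/4522 + 0.03096 = 0.03906 s.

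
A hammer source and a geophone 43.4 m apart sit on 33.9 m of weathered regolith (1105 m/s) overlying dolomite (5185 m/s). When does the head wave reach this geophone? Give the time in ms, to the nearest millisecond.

68 ms

θ_c = arcsin(V₁/V₂) = arcsin(1105/5185) = 12.30°, cos θ_c = 0.9770.
Intercept time tᵢ = 2h cos θ_c / V₁ = 2·33.9·0.9770/1105 = 0.05995 s.
t = x/V₂ + tᵢ = 43.4/5185 + 0.05995 = 0.06832 s.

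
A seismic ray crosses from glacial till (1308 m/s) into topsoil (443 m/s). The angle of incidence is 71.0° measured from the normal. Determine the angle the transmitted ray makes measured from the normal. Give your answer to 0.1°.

18.7°

sin θ₁/V₁ = sin θ₂/V₂ ⇒ sin θ₂ = 443·sin 71.0°/1308 = 443·0.9455/1308 = 0.3202.
θ₂ = sin⁻¹(0.3202) = 18.68° (from vertical).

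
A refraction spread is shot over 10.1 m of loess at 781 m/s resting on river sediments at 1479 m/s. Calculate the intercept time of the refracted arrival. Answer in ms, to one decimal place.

22.0 ms

θ_c = arcsin(V₁/V₂) = arcsin(781/1479) = 31.87°; cos θ_c = 0.8492.
tᵢ = 2h·cos θ_c / V₁ = 2·10.1·0.8492 / 781 = 0.02196 s.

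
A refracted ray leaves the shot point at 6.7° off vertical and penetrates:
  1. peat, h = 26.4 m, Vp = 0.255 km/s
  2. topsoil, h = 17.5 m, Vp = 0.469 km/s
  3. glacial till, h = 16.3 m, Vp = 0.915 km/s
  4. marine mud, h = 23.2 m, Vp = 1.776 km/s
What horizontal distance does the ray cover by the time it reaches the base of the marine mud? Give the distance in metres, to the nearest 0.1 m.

Apply Snell's law at each interface; in layer i the horizontal offset is hᵢ·tan θᵢ.
Layer 1: θ = 6.70°; offset = 26.4·tan 6.70° = 3.101 m.
Layer 2: sin θ = 0.469·sin 6.7°/0.255 = 0.2146, θ = 12.39°; offset = 17.5·tan 12.39° = 3.845 m.
Layer 3: sin θ = 0.915·sin 6.7°/0.255 = 0.4186, θ = 24.75°; offset = 16.3·tan 24.75° = 7.514 m.
Layer 4: sin θ = 1.776·sin 6.7°/0.255 = 0.8126, θ = 54.35°; offset = 23.2·tan 54.35° = 32.344 m.
Total horizontal offset = 46.804 m.

46.8 m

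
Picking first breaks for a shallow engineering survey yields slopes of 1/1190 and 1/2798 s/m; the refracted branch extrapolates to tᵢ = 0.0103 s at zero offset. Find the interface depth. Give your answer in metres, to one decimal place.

θ_c = arcsin(1190/2798) = 25.17°; cos θ_c = 0.9051.
tᵢ = 2h cos θ_c/V₁ ⇒ h = tᵢ·V₁/(2 cos θ_c) = 0.0103·1190/(2·0.9051) = 6.77 m.

6.8 m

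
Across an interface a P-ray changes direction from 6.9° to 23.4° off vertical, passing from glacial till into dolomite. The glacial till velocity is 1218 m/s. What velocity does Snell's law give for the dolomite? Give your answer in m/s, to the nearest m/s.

4026 m/s

sin 6.9° = 0.1201; sin 23.4° = 0.3971.
V₂ = V₁·(sin θ₂/sin θ₁) = 1218·(0.3971/0.1201) = 4026.46 m/s.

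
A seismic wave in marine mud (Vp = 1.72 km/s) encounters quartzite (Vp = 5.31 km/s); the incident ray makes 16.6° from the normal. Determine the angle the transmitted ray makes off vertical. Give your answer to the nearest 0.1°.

61.9°

sin θ₁/V₁ = sin θ₂/V₂ ⇒ sin θ₂ = 5.31·sin 16.6°/1.72 = 5.31·0.2857/1.72 = 0.8820.
θ₂ = arcsin 0.8820 = 61.88° from the normal.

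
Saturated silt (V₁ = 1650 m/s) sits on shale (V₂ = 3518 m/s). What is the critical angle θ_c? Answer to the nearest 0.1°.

28.0°

At critical incidence the refracted ray runs along the interface (θ₂ = 90°), so sin θ_c = V₁/V₂.
θ_c = arcsin(1650/3518) = arcsin 0.4690 = 27.97°.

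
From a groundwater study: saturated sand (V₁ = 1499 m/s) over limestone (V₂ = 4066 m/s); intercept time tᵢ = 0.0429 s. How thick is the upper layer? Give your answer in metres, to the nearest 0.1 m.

h = tᵢ·V₁·V₂ / (2·√(V₂²−V₁²)).
√(V₂²−V₁²) = √(4066² − 1499²) = 3779.6 m/s.
h = 0.0429 s × 1499 × 4066 / (2 × 3779.6) = 34.59 m.

34.6 m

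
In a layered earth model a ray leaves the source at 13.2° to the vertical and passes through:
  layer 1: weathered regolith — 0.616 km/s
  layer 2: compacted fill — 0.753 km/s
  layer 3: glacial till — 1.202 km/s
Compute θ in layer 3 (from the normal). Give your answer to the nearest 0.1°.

Ray parameter p = sin 13.2° / 0.616 = 3.7070e-01 s/km.
sin θ_3 = p·V_3 = 3.7070e-01 × 1.202 = 0.4456.
θ_3 = 26.46° from the vertical.

26.5°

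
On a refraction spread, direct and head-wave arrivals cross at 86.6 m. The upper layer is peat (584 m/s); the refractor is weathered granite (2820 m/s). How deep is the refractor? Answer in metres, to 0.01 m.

35.09 m

x_cross = 2h·√((V₂+V₁)/(V₂−V₁)) → h = x_cross / (2·√((V₂+V₁)/(V₂−V₁))).
√((V₂+V₁)/(V₂−V₁)) = √((2820+584)/(2820−584)) = 1.2338.
h = 86.6 / (2·1.2338) = 35.09 m.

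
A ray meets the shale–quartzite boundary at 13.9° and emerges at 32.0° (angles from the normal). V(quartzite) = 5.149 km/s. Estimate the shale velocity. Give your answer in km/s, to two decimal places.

Snell's law: sin 13.9°/V₁ = sin 32.0°/V₂.
V₁ = V₂·sin 13.9°/sin 32.0° = 5.149 × 0.4533 = 2.33 km/s.

2.33 km/s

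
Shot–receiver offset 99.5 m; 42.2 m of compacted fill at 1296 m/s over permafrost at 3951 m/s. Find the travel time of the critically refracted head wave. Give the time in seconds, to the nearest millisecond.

t = x/V₂ + 2h·√(V₂²−V₁²)/(V₁V₂).
√(V₂²−V₁²) = √(3951²−1296²) = 3732.4 m/s; delay term = 2·42.2·3732.4/(1296·3951) = 0.06152 s.
t = 99.5/3951 + 0.06152 = 0.08670 s.

0.087 s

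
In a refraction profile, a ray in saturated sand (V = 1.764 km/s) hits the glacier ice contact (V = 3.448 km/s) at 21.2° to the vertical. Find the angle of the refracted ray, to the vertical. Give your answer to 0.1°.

45.0°

Snell's law: sin θ₂ = (V₂/V₁)·sin θ₁ = (3.448/1.764)·sin 21.2° = 0.7068.
θ₂ = sin⁻¹(0.7068) = 44.98° (from vertical).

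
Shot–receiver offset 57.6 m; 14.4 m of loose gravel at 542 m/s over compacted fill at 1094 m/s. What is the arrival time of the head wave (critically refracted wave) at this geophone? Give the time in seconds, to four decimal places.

0.0988 s

t = x/V₂ + 2h·√(V₂²−V₁²)/(V₁V₂).
√(V₂²−V₁²) = √(1094²−542²) = 950.3 m/s; delay term = 2·14.4·950.3/(542·1094) = 0.04616 s.
t = 57.6/1094 + 0.04616 = 0.09881 s.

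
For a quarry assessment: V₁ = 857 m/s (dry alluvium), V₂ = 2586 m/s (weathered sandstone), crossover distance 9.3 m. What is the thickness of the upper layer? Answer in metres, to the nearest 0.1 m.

h = (x_cross/2)·√((V₂−V₁)/(V₂+V₁)).
(V₂−V₁)/(V₂+V₁) = (2586−857)/(2586+857) = 0.5022; √ = 0.7086.
h = (9.3/2)·0.7086 = 3.30 m.

3.3 m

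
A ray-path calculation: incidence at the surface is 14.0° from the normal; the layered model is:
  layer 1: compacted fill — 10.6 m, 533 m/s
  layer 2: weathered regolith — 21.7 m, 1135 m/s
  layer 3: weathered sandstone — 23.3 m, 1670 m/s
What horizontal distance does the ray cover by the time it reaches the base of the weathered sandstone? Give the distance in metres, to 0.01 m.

p = sin θ₁/V₁ = sin 14.0°/533 = 4.5389e-04 s/m is conserved through the stack.
Layer 1: θ = 14.00°; offset = 10.6·tan 14.00° = 2.6429 m.
Layer 2: sin θ = p·1135 = 0.5152 → θ = 31.01°; offset = 21.7·tan 31.01° = 13.0429 m.
Layer 3: sin θ = p·1670 = 0.7580 → θ = 49.29°; offset = 23.3·tan 49.29° = 27.0768 m.
Total horizontal offset = 42.7626 m.

42.76 m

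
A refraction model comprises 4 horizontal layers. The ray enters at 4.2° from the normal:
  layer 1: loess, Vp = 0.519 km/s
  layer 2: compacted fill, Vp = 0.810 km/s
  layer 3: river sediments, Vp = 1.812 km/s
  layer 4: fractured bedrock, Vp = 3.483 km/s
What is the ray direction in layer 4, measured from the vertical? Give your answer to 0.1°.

Snell's law across each interface conserves sin θ / V, so sin θ_4 = V_4·sin θ₁/V₁.
sin θ_4 = 3.483 × sin 4.2° / 0.519 = 0.4915.
θ_4 = 29.44° from the vertical.

29.4°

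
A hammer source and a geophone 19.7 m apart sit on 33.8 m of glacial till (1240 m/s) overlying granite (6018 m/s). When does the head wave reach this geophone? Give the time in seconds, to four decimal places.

0.0566 s

θ_c = arcsin(V₁/V₂) = arcsin(1240/6018) = 11.89°, cos θ_c = 0.9785.
Intercept time tᵢ = 2h cos θ_c / V₁ = 2·33.8·0.9785/1240 = 0.05335 s.
t = x/V₂ + tᵢ = 19.7/6018 + 0.05335 = 0.05662 s.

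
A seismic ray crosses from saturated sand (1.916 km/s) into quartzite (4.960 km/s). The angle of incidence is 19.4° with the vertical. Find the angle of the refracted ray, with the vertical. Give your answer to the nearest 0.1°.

Snell's law: sin θ₂ = (V₂/V₁)·sin θ₁ = (4.960/1.916)·sin 19.4° = 0.8599.
θ₂ = arcsin 0.8599 = 59.30° from the normal.

59.3°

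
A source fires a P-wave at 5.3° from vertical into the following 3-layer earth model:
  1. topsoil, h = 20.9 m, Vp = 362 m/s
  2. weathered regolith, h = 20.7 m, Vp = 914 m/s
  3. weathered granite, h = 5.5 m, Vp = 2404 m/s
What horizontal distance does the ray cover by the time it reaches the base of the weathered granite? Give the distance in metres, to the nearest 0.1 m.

11.2 m

Ray parameter p = sin 5.3° / 362 m/s = 2.5517e-04 s/m.
Layer 1: θ = 5.30°; offset = 20.9·tan 5.30° = 1.939 m.
Layer 2: sin θ = p·914 = 0.2332 → θ = 13.49°; offset = 20.7·tan 13.49° = 4.965 m.
Layer 3: sin θ = p·2404 = 0.6134 → θ = 37.84°; offset = 5.5·tan 37.84° = 4.272 m.
Summing the layer offsets gives 11.175 m.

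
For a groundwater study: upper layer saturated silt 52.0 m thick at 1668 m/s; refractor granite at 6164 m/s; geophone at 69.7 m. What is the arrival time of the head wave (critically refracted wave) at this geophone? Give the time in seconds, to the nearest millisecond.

θ_c = arcsin(V₁/V₂) = arcsin(1668/6164) = 15.70°, cos θ_c = 0.9627.
Intercept time tᵢ = 2h cos θ_c / V₁ = 2·52.0·0.9627/1668 = 0.06002 s.
t = x/V₂ + tᵢ = 69.7/6164 + 0.06002 = 0.07133 s.

0.071 s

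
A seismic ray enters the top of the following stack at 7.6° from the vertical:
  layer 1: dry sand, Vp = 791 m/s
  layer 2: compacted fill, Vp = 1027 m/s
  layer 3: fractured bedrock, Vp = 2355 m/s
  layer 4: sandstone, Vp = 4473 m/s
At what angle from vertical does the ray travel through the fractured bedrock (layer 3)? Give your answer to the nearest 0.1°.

23.2°

Ray parameter p = sin 7.6° / 791 = 1.6720e-04 s/m.
sin θ_3 = p·V_3 = 1.6720e-04 × 2355 = 0.3938.
θ_3 = 23.19° from the vertical.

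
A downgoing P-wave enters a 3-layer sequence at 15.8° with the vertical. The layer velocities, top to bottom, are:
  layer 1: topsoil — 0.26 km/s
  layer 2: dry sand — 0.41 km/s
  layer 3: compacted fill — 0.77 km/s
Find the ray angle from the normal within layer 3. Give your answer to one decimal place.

53.7°

Ray parameter p = sin 15.8° / 0.26 = 1.0472e+00 s/km.
sin θ_3 = p·V_3 = 1.0472e+00 × 0.77 = 0.8064.
θ_3 = arcsin 0.8064 = 53.74°.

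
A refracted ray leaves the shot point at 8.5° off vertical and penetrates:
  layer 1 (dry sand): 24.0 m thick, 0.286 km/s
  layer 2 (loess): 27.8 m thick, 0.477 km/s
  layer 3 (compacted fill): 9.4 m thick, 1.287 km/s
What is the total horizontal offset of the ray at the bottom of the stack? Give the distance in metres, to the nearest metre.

19 m

p = sin θ₁/V₁ = sin 8.5°/0.286 = 5.1682e-01 s/km is conserved through the stack.
Layer 1: θ = 8.50°; offset = 24.0·tan 8.50° = 3.587 m.
Layer 2: sin θ = p·0.477 = 0.2465 → θ = 14.27°; offset = 27.8·tan 14.27° = 7.072 m.
Layer 3: sin θ = p·1.287 = 0.6651 → θ = 41.69°; offset = 9.4·tan 41.69° = 8.373 m.
Σ offsets = 19.031 m.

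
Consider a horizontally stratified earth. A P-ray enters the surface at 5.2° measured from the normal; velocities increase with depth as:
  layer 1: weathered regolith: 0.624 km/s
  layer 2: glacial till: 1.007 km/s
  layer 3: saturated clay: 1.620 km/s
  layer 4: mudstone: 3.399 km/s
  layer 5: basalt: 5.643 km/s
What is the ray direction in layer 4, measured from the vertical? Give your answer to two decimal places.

29.58°

Ray parameter p = sin 5.2° / 0.624 = 1.4524e-01 s/km.
sin θ_4 = p·V_4 = 1.4524e-01 × 3.399 = 0.4937.
θ_4 = arcsin 0.4937 = 29.58°.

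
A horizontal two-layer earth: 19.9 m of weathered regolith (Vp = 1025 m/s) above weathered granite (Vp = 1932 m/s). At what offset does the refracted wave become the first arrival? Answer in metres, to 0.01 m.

x_cross = 2h·√((V₂+V₁)/(V₂−V₁)).
(V₂+V₁)/(V₂−V₁) = (1932+1025)/(1932−1025) = 3.2602; √ = 1.8056.
x_cross = 2·19.9·1.8056 = 71.86 m.

71.86 m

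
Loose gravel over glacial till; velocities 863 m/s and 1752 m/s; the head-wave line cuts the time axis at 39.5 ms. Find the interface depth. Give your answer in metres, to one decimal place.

h = tᵢ·V₁·V₂ / (2·√(V₂²−V₁²)).
√(V₂²−V₁²) = √(1752² − 863²) = 1524.7 m/s.
h = 0.0395 s × 863 × 1752 / (2 × 1524.7) = 19.59 m.

19.6 m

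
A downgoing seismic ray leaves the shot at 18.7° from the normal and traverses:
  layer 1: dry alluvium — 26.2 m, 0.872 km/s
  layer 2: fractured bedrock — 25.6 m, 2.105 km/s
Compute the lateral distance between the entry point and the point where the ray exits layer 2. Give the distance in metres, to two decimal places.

p = sin θ₁/V₁ = sin 18.7°/0.872 = 3.6768e-01 s/km is conserved through the stack.
Layer 1: θ = 18.70°; offset = 26.2·tan 18.70° = 8.8682 m.
Layer 2: sin θ = p·2.105 = 0.7740 → θ = 50.71°; offset = 25.6·tan 50.71° = 31.2888 m.
Σ offsets = 40.1571 m.

40.16 m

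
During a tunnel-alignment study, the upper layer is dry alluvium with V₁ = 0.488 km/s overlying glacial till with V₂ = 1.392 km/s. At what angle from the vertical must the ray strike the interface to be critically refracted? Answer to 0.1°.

Critical incidence: sin θ_c = V₁/V₂ = 0.488/1.392 = 0.3506.
θ_c = arcsin 0.3506 = 20.52°.

20.5°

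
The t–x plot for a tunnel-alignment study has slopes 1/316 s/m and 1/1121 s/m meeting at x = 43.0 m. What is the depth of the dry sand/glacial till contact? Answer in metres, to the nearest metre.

h = (x_cross/2)·√((V₂−V₁)/(V₂+V₁)).
(V₂−V₁)/(V₂+V₁) = (1121−316)/(1121+316) = 0.5602; √ = 0.7485.
h = (43.0/2)·0.7485 = 16.09 m.

16 m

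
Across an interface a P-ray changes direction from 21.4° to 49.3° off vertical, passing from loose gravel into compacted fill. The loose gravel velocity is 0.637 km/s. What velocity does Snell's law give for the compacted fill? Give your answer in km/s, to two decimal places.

Snell's law: sin 21.4°/V₁ = sin 49.3°/V₂.
V₂ = V₁·sin 49.3°/sin 21.4° = 0.637 × 2.0778 = 1.32 km/s.

1.32 km/s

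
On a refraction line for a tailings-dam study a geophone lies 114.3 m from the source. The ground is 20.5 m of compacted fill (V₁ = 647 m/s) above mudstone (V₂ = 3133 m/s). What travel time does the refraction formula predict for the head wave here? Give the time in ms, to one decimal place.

θ_c = arcsin(V₁/V₂) = arcsin(647/3133) = 11.92°, cos θ_c = 0.9784.
Intercept time tᵢ = 2h cos θ_c / V₁ = 2·20.5·0.9784/647 = 0.06200 s.
t = x/V₂ + tᵢ = 114.3/3133 + 0.06200 = 0.09849 s.

98.5 ms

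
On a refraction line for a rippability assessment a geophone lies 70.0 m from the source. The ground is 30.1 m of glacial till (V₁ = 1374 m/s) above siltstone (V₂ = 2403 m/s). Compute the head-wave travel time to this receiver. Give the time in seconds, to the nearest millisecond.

θ_c = arcsin(V₁/V₂) = arcsin(1374/2403) = 34.87°, cos θ_c = 0.8204.
Intercept time tᵢ = 2h cos θ_c / V₁ = 2·30.1·0.8204/1374 = 0.03594 s.
t = x/V₂ + tᵢ = 70.0/2403 + 0.03594 = 0.06508 s.

0.065 s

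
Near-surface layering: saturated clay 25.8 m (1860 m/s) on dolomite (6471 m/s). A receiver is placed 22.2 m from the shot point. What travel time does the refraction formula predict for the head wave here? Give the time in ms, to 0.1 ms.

30.0 ms

t = x/V₂ + 2h·√(V₂²−V₁²)/(V₁V₂).
√(V₂²−V₁²) = √(6471²−1860²) = 6197.9 m/s; delay term = 2·25.8·6197.9/(1860·6471) = 0.02657 s.
t = 22.2/6471 + 0.02657 = 0.03000 s.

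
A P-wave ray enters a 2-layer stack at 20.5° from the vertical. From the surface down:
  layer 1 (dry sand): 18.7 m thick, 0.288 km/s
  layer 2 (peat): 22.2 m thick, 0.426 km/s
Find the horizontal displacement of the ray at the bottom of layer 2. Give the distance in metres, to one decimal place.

20.4 m

p = sin θ₁/V₁ = sin 20.5°/0.288 = 1.2160e+00 s/km is conserved through the stack.
Layer 1: θ = 20.50°; offset = 18.7·tan 20.50° = 6.992 m.
Layer 2: sin θ = p·0.426 = 0.5180 → θ = 31.20°; offset = 22.2·tan 31.20° = 13.444 m.
Total horizontal offset = 20.436 m.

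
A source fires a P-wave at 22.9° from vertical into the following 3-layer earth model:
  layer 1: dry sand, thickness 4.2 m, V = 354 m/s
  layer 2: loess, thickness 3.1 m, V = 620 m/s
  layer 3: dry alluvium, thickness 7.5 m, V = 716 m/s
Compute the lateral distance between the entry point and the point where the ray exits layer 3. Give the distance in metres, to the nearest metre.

p = sin θ₁/V₁ = sin 22.9°/354 = 1.0992e-03 s/m is conserved through the stack.
Layer 1: θ = 22.90°; offset = 4.2·tan 22.90° = 1.774 m.
Layer 2: sin θ = p·620 = 0.6815 → θ = 42.96°; offset = 3.1·tan 42.96° = 2.887 m.
Layer 3: sin θ = p·716 = 0.7870 → θ = 51.91°; offset = 7.5·tan 51.91° = 9.569 m.
Total horizontal offset = 14.230 m.

14 m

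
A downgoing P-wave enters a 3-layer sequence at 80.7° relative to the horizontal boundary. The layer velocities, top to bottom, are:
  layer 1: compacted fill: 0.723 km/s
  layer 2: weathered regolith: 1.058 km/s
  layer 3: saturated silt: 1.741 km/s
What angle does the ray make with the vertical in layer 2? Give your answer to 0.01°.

13.68°

From the normal: θ₁ = 90° − 80.7° = 9.3°.
Ray parameter p = sin 9.3° / 0.723 = 2.2352e-01 s/km.
sin θ_2 = p·V_2 = 2.2352e-01 × 1.058 = 0.2365.
θ_2 = 13.68° from the vertical.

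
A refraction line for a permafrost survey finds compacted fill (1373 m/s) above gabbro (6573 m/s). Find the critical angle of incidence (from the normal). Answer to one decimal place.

Critical incidence: sin θ_c = V₁/V₂ = 1373/6573 = 0.2089.
θ_c = arcsin 0.2089 = 12.06°.

12.1°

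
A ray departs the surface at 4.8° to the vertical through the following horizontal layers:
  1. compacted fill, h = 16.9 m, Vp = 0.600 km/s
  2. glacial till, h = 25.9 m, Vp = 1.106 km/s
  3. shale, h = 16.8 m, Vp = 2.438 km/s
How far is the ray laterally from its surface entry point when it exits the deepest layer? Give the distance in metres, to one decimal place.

11.5 m

p = sin θ₁/V₁ = sin 4.8°/0.600 = 1.3946e-01 s/km is conserved through the stack.
Layer 1: θ = 4.80°; offset = 16.9·tan 4.80° = 1.419 m.
Layer 2: sin θ = p·1.106 = 0.1542 → θ = 8.87°; offset = 25.9·tan 8.87° = 4.043 m.
Layer 3: sin θ = p·2.438 = 0.3400 → θ = 19.88°; offset = 16.8·tan 19.88° = 6.074 m.
Total horizontal offset = 11.537 m.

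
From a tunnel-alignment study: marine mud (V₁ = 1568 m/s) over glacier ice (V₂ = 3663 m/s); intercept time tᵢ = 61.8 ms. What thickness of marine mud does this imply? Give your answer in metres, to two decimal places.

θ_c = arcsin(1568/3663) = 25.34°; cos θ_c = 0.9037.
tᵢ = 2h cos θ_c/V₁ ⇒ h = tᵢ·V₁/(2 cos θ_c) = 0.0618·1568/(2·0.9037) = 53.61 m.

53.61 m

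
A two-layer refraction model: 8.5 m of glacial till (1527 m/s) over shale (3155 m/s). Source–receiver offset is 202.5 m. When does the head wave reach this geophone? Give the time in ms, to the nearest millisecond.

74 ms

θ_c = arcsin(V₁/V₂) = arcsin(1527/3155) = 28.95°, cos θ_c = 0.8751.
Intercept time tᵢ = 2h cos θ_c / V₁ = 2·8.5·0.8751/1527 = 0.00974 s.
t = x/V₂ + tᵢ = 202.5/3155 + 0.00974 = 0.07393 s.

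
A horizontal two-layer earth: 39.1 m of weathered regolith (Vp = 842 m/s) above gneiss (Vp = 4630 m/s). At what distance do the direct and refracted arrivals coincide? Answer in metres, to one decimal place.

94.0 m

θ_c = arcsin(842/4630) = 10.48°, so cos θ_c = 0.9833 and tᵢ = 2h cos θ_c/V₁ = 0.0913 s.
At crossover x/V₁ = x/V₂ + tᵢ ⇒ x = tᵢ/(1/V₁ − 1/V₂) = 0.09133/(1.1876e-03 − 2.1598e-04) = 93.99 m.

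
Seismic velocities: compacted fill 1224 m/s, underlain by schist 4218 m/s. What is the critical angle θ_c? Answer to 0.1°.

16.9°

Critical incidence: sin θ_c = V₁/V₂ = 1224/4218 = 0.2902.
θ_c = arcsin 0.2902 = 16.87°.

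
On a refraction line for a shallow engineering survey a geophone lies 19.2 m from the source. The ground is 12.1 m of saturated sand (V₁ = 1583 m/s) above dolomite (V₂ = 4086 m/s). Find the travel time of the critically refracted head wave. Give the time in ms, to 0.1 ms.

t = x/V₂ + 2h·√(V₂²−V₁²)/(V₁V₂).
√(V₂²−V₁²) = √(4086²−1583²) = 3766.9 m/s; delay term = 2·12.1·3766.9/(1583·4086) = 0.01409 s.
t = 19.2/4086 + 0.01409 = 0.01879 s.

18.8 ms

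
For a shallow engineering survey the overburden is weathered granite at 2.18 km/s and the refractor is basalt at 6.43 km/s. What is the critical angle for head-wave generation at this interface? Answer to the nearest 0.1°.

19.8°

At critical incidence the refracted ray runs along the interface (θ₂ = 90°), so sin θ_c = V₁/V₂.
θ_c = arcsin(2.18/6.43) = arcsin 0.3390 = 19.82°.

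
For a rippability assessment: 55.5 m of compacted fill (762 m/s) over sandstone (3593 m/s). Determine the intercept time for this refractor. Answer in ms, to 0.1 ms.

142.4 ms

θ_c = arcsin(V₁/V₂) = arcsin(762/3593) = 12.24°; cos θ_c = 0.9773.
tᵢ = 2h·cos θ_c / V₁ = 2·55.5·0.9773 / 762 = 0.14236 s.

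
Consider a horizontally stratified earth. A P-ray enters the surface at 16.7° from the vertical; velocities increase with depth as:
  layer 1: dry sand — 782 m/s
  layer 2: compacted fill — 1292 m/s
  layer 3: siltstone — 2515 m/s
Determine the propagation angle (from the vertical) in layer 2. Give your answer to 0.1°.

28.3°

Snell's law across each interface conserves sin θ / V, so sin θ_2 = V_2·sin θ₁/V₁.
sin θ_2 = 1292 × sin 16.7° / 782 = 0.4748.
θ_2 = arcsin 0.4748 = 28.34°.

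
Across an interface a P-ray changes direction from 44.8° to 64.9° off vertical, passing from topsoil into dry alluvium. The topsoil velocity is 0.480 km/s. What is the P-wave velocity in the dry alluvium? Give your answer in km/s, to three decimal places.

Snell's law: sin 44.8°/V₁ = sin 64.9°/V₂.
V₂ = V₁·sin 64.9°/sin 44.8° = 0.480 × 1.2852 = 0.617 km/s.

0.617 km/s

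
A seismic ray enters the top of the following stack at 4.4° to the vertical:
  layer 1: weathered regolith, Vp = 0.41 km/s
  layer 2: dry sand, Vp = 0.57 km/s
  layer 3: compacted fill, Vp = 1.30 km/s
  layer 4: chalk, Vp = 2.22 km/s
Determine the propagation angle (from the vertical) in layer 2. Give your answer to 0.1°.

6.1°

Ray parameter p = sin 4.4° / 0.41 = 1.8712e-01 s/km.
sin θ_2 = p·V_2 = 1.8712e-01 × 0.57 = 0.1067.
θ_2 = arcsin 0.1067 = 6.12°.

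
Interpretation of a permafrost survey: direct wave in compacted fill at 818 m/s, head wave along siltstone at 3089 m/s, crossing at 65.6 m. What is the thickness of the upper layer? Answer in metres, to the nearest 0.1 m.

h = (x_cross/2)·√((V₂−V₁)/(V₂+V₁)).
(V₂−V₁)/(V₂+V₁) = (3089−818)/(3089+818) = 0.5813; √ = 0.7624.
h = (65.6/2)·0.7624 = 25.01 m.

25.0 m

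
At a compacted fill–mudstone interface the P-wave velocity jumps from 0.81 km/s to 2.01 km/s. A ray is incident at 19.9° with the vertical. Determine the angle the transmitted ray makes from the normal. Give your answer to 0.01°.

57.63°

sin θ₁/V₁ = sin θ₂/V₂ ⇒ sin θ₂ = 2.01·sin 19.9°/0.81 = 2.01·0.3404/0.81 = 0.8446.
θ₂ = sin⁻¹(0.8446) = 57.63° (from vertical).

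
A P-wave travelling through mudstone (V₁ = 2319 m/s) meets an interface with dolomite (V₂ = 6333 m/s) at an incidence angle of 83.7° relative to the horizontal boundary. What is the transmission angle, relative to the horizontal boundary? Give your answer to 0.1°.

72.6°

Convert to the normal: θ₁ = 90° − 83.7° = 6.3°.
sin θ₁/V₁ = sin θ₂/V₂ ⇒ sin θ₂ = 6333·sin 6.3°/2319 = 6333·0.1097/2319 = 0.2997.
θ₂ = arcsin 0.2997 = 17.44° from the normal.
From the interface: 90° − 17.44° = 72.56°.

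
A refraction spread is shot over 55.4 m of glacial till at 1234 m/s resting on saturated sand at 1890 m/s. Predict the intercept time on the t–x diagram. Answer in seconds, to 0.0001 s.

0.0680 s

θ_c = arcsin(V₁/V₂) = arcsin(1234/1890) = 40.76°; cos θ_c = 0.7574.
tᵢ = 2h·cos θ_c / V₁ = 2·55.4·0.7574 / 1234 = 0.06801 s.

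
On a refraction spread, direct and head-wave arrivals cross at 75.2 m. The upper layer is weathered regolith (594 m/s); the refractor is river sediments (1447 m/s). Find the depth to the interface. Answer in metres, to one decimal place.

24.3 m

h = (x_cross/2)·√((V₂−V₁)/(V₂+V₁)).
(V₂−V₁)/(V₂+V₁) = (1447−594)/(1447+594) = 0.4179; √ = 0.6465.
h = (75.2/2)·0.6465 = 24.31 m.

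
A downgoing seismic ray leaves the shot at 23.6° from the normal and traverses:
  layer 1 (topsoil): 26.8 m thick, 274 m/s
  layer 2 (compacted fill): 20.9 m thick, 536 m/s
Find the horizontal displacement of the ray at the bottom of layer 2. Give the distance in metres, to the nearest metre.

Apply Snell's law at each interface; in layer i the horizontal offset is hᵢ·tan θᵢ.
Layer 1: θ = 23.60°; offset = 26.8·tan 23.60° = 11.709 m.
Layer 2: sin θ = 536·sin 23.6°/274 = 0.7832, θ = 51.55°; offset = 20.9·tan 51.55° = 26.323 m.
Total horizontal offset = 38.032 m.

38 m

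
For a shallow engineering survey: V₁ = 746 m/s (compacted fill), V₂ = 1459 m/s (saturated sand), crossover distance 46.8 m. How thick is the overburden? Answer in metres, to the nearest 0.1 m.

h = (x_cross/2)·√((V₂−V₁)/(V₂+V₁)).
(V₂−V₁)/(V₂+V₁) = (1459−746)/(1459+746) = 0.3234; √ = 0.5686.
h = (46.8/2)·0.5686 = 13.31 m.

13.3 m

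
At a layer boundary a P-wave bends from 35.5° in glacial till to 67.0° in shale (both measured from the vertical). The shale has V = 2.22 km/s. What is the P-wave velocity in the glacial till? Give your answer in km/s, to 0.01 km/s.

Snell's law: sin 35.5°/V₁ = sin 67.0°/V₂.
V₁ = V₂·sin 35.5°/sin 67.0° = 2.22 × 0.6309 = 1.40 km/s.

1.40 km/s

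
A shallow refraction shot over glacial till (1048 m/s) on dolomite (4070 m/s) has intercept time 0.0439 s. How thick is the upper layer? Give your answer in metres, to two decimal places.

θ_c = arcsin(1048/4070) = 14.92°; cos θ_c = 0.9663.
tᵢ = 2h cos θ_c/V₁ ⇒ h = tᵢ·V₁/(2 cos θ_c) = 0.0439·1048/(2·0.9663) = 23.81 m.

23.81 m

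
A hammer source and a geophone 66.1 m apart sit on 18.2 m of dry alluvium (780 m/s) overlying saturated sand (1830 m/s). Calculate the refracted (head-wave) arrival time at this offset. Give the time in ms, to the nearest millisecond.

78 ms

θ_c = arcsin(V₁/V₂) = arcsin(780/1830) = 25.23°, cos θ_c = 0.9046.
Intercept time tᵢ = 2h cos θ_c / V₁ = 2·18.2·0.9046/780 = 0.04222 s.
t = x/V₂ + tᵢ = 66.1/1830 + 0.04222 = 0.07834 s.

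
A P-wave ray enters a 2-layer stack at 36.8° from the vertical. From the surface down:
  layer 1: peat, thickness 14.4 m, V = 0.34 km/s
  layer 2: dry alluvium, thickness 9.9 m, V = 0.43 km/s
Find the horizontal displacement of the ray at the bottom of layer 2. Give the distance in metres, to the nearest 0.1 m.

22.3 m

Ray parameter p = sin 36.8° / 0.34 km/s = 1.7618e+00 s/km.
Layer 1: θ = 36.80°; offset = 14.4·tan 36.80° = 10.773 m.
Layer 2: sin θ = p·0.43 = 0.7576 → θ = 49.25°; offset = 9.9·tan 49.25° = 11.490 m.
Summing the layer offsets gives 22.263 m.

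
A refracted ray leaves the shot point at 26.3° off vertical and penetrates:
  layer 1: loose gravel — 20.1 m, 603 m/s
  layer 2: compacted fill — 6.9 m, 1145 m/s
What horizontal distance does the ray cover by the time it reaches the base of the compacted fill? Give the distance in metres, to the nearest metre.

Apply Snell's law at each interface; in layer i the horizontal offset is hᵢ·tan θᵢ.
Layer 1: θ = 26.30°; offset = 20.1·tan 26.30° = 9.934 m.
Layer 2: sin θ = 1145·sin 26.3°/603 = 0.8413, θ = 57.28°; offset = 6.9·tan 57.28° = 10.740 m.
Σ offsets = 20.674 m.

21 m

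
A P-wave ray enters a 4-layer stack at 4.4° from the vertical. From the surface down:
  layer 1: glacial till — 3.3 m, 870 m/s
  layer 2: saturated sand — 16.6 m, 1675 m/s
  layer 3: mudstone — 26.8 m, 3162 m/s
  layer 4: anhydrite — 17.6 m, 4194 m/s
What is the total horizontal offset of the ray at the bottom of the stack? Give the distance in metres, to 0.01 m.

Apply Snell's law at each interface; in layer i the horizontal offset is hᵢ·tan θᵢ.
Layer 1: θ = 4.40°; offset = 3.3·tan 4.40° = 0.2539 m.
Layer 2: sin θ = 1675·sin 4.4°/870 = 0.1477, θ = 8.49°; offset = 16.6·tan 8.49° = 2.4791 m.
Layer 3: sin θ = 3162·sin 4.4°/870 = 0.2788, θ = 16.19°; offset = 26.8·tan 16.19° = 7.7814 m.
Layer 4: sin θ = 4194·sin 4.4°/870 = 0.3698, θ = 21.71°; offset = 17.6·tan 21.71° = 7.0059 m.
Σ offsets = 17.5203 m.

17.52 m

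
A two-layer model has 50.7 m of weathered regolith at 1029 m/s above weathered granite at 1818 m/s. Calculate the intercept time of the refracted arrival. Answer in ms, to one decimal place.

81.2 ms

θ_c = arcsin(V₁/V₂) = arcsin(1029/1818) = 34.47°; cos θ_c = 0.8244.
tᵢ = 2h·cos θ_c / V₁ = 2·50.7·0.8244 / 1029 = 0.08124 s.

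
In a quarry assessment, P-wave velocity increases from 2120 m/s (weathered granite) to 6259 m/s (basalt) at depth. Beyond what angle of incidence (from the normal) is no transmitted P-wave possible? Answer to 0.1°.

At critical incidence the refracted ray runs along the interface (θ₂ = 90°), so sin θ_c = V₁/V₂.
θ_c = arcsin(2120/6259) = arcsin 0.3387 = 19.80°.

19.8°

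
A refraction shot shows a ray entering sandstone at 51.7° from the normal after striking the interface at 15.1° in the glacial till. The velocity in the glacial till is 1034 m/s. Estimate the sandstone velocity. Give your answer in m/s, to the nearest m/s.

Snell's law: sin 15.1°/V₁ = sin 51.7°/V₂.
V₂ = V₁·sin 51.7°/sin 15.1° = 1034 × 3.0125 = 3114.95 m/s.

3115 m/s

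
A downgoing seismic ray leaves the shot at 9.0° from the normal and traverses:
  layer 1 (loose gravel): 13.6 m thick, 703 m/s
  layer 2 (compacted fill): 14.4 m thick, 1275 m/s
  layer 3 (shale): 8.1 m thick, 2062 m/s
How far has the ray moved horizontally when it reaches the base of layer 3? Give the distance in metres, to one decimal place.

10.6 m

Ray parameter p = sin 9.0° / 703 m/s = 2.2252e-04 s/m.
Layer 1: θ = 9.00°; offset = 13.6·tan 9.00° = 2.154 m.
Layer 2: sin θ = p·1275 = 0.2837 → θ = 16.48°; offset = 14.4·tan 16.48° = 4.261 m.
Layer 3: sin θ = p·2062 = 0.4588 → θ = 27.31°; offset = 8.1·tan 27.31° = 4.183 m.
Total horizontal offset = 10.598 m.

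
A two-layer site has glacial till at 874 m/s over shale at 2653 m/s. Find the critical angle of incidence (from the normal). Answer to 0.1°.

At critical incidence the refracted ray runs along the interface (θ₂ = 90°), so sin θ_c = V₁/V₂.
θ_c = arcsin(874/2653) = arcsin 0.3294 = 19.23°.

19.2°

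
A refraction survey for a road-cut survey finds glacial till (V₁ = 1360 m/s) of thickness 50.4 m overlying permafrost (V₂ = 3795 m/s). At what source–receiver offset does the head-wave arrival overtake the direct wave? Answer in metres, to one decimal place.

x_cross = 2h·√((V₂+V₁)/(V₂−V₁)).
(V₂+V₁)/(V₂−V₁) = (3795+1360)/(3795−1360) = 2.1170; √ = 1.4550.
x_cross = 2·50.4·1.4550 = 146.66 m.

146.7 m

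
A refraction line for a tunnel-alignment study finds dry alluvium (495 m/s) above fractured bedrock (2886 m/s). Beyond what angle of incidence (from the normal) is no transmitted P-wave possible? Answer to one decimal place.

9.9°

At critical incidence the refracted ray runs along the interface (θ₂ = 90°), so sin θ_c = V₁/V₂.
θ_c = arcsin(495/2886) = arcsin 0.1715 = 9.88°.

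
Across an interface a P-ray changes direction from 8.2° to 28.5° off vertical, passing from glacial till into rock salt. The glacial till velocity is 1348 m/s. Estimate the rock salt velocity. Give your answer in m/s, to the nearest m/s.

4510 m/s

Snell's law: sin 8.2°/V₁ = sin 28.5°/V₂.
V₂ = V₁·sin 28.5°/sin 8.2° = 1348 × 3.3455 = 4509.67 m/s.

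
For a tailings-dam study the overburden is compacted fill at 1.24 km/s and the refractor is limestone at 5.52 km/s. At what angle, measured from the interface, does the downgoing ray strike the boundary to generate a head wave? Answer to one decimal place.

Critical incidence: sin θ_c = V₁/V₂ = 1.24/5.52 = 0.2246.
θ_c = arcsin 0.2246 = 12.98°.
Measured from the interface: 90° − 12.98° = 77.02°.

77.0°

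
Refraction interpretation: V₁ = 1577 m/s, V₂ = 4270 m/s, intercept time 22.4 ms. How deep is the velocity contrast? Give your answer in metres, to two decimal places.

19.01 m

h = tᵢ·V₁·V₂ / (2·√(V₂²−V₁²)).
√(V₂²−V₁²) = √(4270² − 1577²) = 3968.1 m/s.
h = 0.0224 s × 1577 × 4270 / (2 × 3968.1) = 19.01 m.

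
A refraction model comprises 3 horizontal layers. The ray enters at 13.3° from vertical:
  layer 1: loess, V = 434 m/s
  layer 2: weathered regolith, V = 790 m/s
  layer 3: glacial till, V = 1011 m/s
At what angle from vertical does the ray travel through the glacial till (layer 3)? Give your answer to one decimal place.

Ray parameter p = sin 13.3° / 434 = 5.3007e-04 s/m.
sin θ_3 = p·V_3 = 5.3007e-04 × 1011 = 0.5359.
θ_3 = 32.40° from the vertical.

32.4°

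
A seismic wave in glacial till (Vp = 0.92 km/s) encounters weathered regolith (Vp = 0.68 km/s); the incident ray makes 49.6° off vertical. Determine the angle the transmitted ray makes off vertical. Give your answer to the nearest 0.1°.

34.3°

Snell's law: sin θ₂ = (V₂/V₁)·sin θ₁ = (0.68/0.92)·sin 49.6° = 0.5629.
θ₂ = sin⁻¹(0.5629) = 34.25° (from vertical).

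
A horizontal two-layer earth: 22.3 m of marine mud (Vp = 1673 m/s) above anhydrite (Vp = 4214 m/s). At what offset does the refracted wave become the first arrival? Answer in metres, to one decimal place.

θ_c = arcsin(1673/4214) = 23.39°, so cos θ_c = 0.9178 and tᵢ = 2h cos θ_c/V₁ = 0.0245 s.
At crossover x/V₁ = x/V₂ + tᵢ ⇒ x = tᵢ/(1/V₁ − 1/V₂) = 0.02447/(5.9773e-04 − 2.3730e-04) = 67.89 m.

67.9 m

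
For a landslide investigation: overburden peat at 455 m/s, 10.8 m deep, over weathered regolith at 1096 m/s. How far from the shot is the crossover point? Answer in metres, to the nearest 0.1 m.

x_cross = 2h·√((V₂+V₁)/(V₂−V₁)).
(V₂+V₁)/(V₂−V₁) = (1096+455)/(1096−455) = 2.4197; √ = 1.5555.
x_cross = 2·10.8·1.5555 = 33.60 m.

33.6 m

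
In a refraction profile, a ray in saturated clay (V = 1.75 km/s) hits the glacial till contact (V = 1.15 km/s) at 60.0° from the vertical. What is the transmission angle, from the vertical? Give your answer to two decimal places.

Snell's law: sin θ₂ = (V₂/V₁)·sin θ₁ = (1.15/1.75)·sin 60.0° = 0.5691.
θ₂ = sin⁻¹(0.5691) = 34.69° (from vertical).

34.69°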